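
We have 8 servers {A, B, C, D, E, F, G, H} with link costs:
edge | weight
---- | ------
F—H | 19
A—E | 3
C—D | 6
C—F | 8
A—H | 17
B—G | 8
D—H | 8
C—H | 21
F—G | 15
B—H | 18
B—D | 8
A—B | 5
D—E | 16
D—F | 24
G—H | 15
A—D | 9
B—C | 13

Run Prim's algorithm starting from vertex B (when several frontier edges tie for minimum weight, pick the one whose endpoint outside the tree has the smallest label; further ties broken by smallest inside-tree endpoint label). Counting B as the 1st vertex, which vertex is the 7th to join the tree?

G

Prim, starting at B.
Step 1: cheapest edge leaving the tree is A—B (5); add A.
Step 2: cheapest edge leaving the tree is A—E (3); add E.
Step 3: cheapest edge leaving the tree is B—D (8); add D.
Step 4: cheapest edge leaving the tree is C—D (6); add C.
Step 5: cheapest edge leaving the tree is C—F (8); add F.
Step 6: cheapest edge leaving the tree is B—G (8); add G.
Step 7: cheapest edge leaving the tree is D—H (8); add H.
Vertex order: B, A, E, D, C, F, G, H. The 7th vertex is G.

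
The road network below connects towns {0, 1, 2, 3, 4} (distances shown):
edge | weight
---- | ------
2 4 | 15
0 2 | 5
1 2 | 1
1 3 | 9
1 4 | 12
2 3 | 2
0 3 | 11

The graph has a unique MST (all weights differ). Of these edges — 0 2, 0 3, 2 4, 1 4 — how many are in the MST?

Kruskal's algorithm — process edges by increasing weight (ties by edge label):
1 2 (1): add. Components now {0} {1,2} {3} {4}
2 3 (2): add. Components now {0} {1,2,3} {4}
0 2 (5): add. Components now {0,1,2,3} {4}
1 3 (9): skip — 1 and 3 already connected.
0 3 (11): skip — 0 and 3 already connected.
1 4 (12): add. Components now {0,1,2,3,4}
MST edge set: {1 2, 2 3, 0 2, 1 4}.
Of the listed edges, {0 2, 1 4} are in the MST → 2.

2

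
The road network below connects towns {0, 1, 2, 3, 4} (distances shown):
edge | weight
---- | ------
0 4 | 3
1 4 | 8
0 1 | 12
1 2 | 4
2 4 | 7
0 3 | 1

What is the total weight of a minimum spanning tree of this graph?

Kruskal: consider edges lightest-first.
0 3 (1): add. Components now {0,3} {1} {2} {4}
0 4 (3): add. Components now {0,3,4} {1} {2}
1 2 (4): add. Components now {0,3,4} {1,2}
2 4 (7): add. Components now {0,1,2,3,4}
MST edges: 0 3, 0 4, 1 2, 2 4; total weight 1+3+4+7 = 15.

15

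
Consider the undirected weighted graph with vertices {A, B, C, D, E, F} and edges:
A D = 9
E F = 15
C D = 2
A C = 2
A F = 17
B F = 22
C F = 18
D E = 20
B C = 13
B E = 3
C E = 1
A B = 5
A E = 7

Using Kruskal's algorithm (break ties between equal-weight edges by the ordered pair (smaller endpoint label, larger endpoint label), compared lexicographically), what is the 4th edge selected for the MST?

Sort edges by weight, then run Kruskal:
C E (1): add. Components now {A} {B} {C,E} {D} {F}
A C (2): add. Components now {A,C,E} {B} {D} {F}
C D (2): add. Components now {A,C,D,E} {B} {F}
B E (3): add. Components now {A,B,C,D,E} {F}
A B (5): skip — A and B already connected.
A E (7): skip — A and E already connected.
A D (9): skip — A and D already connected.
B C (13): skip — B and C already connected.
E F (15): add. Components now {A,B,C,D,E,F}
The 4th edge added is B E.

B-E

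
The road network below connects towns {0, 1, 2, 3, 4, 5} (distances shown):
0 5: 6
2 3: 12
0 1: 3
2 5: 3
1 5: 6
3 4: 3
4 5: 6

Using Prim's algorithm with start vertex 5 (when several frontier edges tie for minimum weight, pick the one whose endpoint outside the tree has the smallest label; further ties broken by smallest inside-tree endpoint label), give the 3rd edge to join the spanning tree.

0-1

Grow the tree from 5 using Prim:
Step 1: frontier [2 5 3, 0 5 6, 1 5 6, 4 5 6] → take 2 5 (3); add 2.
Step 2: frontier [2 3 12, 0 5 6, 1 5 6, 4 5 6] → take 0 5 (6); add 0.
Step 3: frontier [0 1 3, 2 3 12, 1 5 6, 4 5 6] → take 0 1 (3); add 1.
Step 4: frontier [2 3 12, 4 5 6] → take 4 5 (6); add 4.
Step 5: frontier [2 3 12, 3 4 3] → take 3 4 (3); add 3.
The 3rd edge added is 0 1.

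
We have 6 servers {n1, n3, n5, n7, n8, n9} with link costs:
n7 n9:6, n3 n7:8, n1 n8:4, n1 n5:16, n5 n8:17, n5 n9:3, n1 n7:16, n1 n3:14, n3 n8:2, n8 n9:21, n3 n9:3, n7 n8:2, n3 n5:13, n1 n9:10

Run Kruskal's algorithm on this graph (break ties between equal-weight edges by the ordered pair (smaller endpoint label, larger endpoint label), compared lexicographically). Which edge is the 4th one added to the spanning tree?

Sort edges by weight, then run Kruskal:
n3 n8 (2): add — endpoints in different components.
n7 n8 (2): add — endpoints in different components.
n3 n9 (3): add — endpoints in different components.
n5 n9 (3): add — endpoints in different components.
n1 n8 (4): add — endpoints in different components.
The 4th edge added is n5 n9.

n5-n9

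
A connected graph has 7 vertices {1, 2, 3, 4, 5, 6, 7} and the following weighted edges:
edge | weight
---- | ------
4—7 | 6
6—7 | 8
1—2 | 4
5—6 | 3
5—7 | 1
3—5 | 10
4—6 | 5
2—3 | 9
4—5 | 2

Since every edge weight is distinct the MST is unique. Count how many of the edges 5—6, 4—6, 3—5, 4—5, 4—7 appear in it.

3

Kruskal: consider edges lightest-first.
5—7 (1): add. Components now {1} {2} {3} {4} {5,7} {6}
4—5 (2): add. Components now {1} {2} {3} {4,5,7} {6}
5—6 (3): add. Components now {1} {2} {3} {4,5,6,7}
1—2 (4): add. Components now {1,2} {3} {4,5,6,7}
4—6 (5): skip — 4 and 6 already connected.
4—7 (6): skip — 4 and 7 already connected.
6—7 (8): skip — 6 and 7 already connected.
2—3 (9): add. Components now {1,2,3} {4,5,6,7}
3—5 (10): add. Components now {1,2,3,4,5,6,7}
MST edge set: {5—7, 4—5, 5—6, 1—2, 2—3, 3—5}.
Of the listed edges, {5—6, 3—5, 4—5} are in the MST → 3.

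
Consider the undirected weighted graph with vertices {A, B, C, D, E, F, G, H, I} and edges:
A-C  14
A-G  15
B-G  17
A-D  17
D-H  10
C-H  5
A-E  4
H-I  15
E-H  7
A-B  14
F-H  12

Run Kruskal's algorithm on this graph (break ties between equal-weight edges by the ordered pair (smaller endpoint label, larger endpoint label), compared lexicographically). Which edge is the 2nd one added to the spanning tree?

C-H

Kruskal: consider edges lightest-first.
A-E (4): add — endpoints in different components.
C-H (5): add — endpoints in different components.
E-H (7): add — endpoints in different components.
D-H (10): add — endpoints in different components.
F-H (12): add — endpoints in different components.
A-B (14): add — endpoints in different components.
A-C (14): skip — A and C already connected.
A-G (15): add — endpoints in different components.
H-I (15): add — endpoints in different components.
The 2nd edge added is C-H.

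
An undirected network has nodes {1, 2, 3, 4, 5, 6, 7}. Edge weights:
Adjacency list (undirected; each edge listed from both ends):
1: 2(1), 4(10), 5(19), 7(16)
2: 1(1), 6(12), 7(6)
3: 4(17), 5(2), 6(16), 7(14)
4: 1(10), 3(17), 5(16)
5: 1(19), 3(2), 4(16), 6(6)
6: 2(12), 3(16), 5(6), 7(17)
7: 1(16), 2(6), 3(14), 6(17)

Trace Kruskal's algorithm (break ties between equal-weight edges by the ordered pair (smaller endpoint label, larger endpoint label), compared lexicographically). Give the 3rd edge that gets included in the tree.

Kruskal's algorithm — process edges by increasing weight (ties by edge label):
1—2 (1): add. Components now {1,2} {3} {4} {5} {6} {7}
3—5 (2): add. Components now {1,2} {3,5} {4} {6} {7}
2—7 (6): add. Components now {1,2,7} {3,5} {4} {6}
5—6 (6): add. Components now {1,2,7} {3,5,6} {4}
1—4 (10): add. Components now {1,2,4,7} {3,5,6}
2—6 (12): add. Components now {1,2,3,4,5,6,7}
The 3rd edge added is 2—7.

2-7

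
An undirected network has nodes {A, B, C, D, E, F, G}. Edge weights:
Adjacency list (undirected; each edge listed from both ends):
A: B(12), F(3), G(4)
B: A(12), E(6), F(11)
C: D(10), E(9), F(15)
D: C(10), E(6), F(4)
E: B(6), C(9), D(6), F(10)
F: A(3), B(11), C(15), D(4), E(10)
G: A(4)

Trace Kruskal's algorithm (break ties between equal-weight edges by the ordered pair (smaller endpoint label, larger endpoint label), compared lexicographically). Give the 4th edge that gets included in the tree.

B-E

Kruskal's algorithm — process edges by increasing weight (ties by edge label):
A—F (3): add — endpoints in different components.
A—G (4): add — endpoints in different components.
D—F (4): add — endpoints in different components.
B—E (6): add — endpoints in different components.
D—E (6): add — endpoints in different components.
C—E (9): add — endpoints in different components.
The 4th edge added is B—E.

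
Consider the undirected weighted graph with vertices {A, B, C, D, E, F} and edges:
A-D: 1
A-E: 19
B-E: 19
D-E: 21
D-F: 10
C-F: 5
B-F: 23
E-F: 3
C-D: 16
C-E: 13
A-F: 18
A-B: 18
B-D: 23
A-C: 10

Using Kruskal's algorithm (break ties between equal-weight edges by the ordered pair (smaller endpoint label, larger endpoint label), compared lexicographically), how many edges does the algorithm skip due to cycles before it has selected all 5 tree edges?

Kruskal: consider edges lightest-first.
A-D (1): add. Components now {A,D} {B} {C} {E} {F}
E-F (3): add. Components now {A,D} {B} {C} {E,F}
C-F (5): add. Components now {A,D} {B} {C,E,F}
A-C (10): add. Components now {A,C,D,E,F} {B}
D-F (10): skip — D and F already connected.
C-E (13): skip — C and E already connected.
C-D (16): skip — C and D already connected.
A-B (18): add. Components now {A,B,C,D,E,F}
Edges rejected before the tree was complete: 3.

3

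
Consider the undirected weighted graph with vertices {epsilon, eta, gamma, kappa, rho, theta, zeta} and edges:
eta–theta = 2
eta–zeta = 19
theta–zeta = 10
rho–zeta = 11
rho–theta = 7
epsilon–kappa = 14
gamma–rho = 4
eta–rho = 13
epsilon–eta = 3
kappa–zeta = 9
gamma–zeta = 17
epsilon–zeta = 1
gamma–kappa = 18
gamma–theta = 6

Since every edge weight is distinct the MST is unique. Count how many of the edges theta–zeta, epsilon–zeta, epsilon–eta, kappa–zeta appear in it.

3

Kruskal: consider edges lightest-first.
epsilon–zeta (1): add — endpoints in different components.
eta–theta (2): add — endpoints in different components.
epsilon–eta (3): add — endpoints in different components.
gamma–rho (4): add — endpoints in different components.
gamma–theta (6): add — endpoints in different components.
rho–theta (7): skip — rho and theta already connected.
kappa–zeta (9): add — endpoints in different components.
MST edge set: {epsilon–zeta, eta–theta, epsilon–eta, gamma–rho, gamma–theta, kappa–zeta}.
Of the listed edges, {epsilon–zeta, epsilon–eta, kappa–zeta} are in the MST → 3.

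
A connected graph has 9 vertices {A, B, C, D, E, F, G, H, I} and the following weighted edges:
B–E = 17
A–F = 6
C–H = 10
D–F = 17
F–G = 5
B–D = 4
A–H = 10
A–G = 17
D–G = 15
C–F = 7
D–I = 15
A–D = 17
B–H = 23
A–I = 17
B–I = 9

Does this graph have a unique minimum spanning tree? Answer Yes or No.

Kruskal's algorithm — process edges by increasing weight (ties by edge label):
B–D (4): add — endpoints in different components.
F–G (5): add — endpoints in different components.
A–F (6): add — endpoints in different components.
C–F (7): add — endpoints in different components.
B–I (9): add — endpoints in different components.
A–H (10): add — endpoints in different components.
C–H (10): skip — C and H already connected.
D–G (15): add — endpoints in different components.
D–I (15): skip — D and I already connected.
A–D (17): skip — A and D already connected.
A–G (17): skip — A and G already connected.
A–I (17): skip — A and I already connected.
B–E (17): add — endpoints in different components.
Non-tree edge C–H has weight 10, equal to the heaviest edge on its tree cycle — swapping gives another MST of the same weight. Not unique.

No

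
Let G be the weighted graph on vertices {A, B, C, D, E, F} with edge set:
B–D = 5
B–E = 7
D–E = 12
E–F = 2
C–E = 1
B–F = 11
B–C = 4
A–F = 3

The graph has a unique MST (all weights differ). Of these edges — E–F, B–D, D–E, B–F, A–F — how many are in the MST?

Sort edges by weight, then run Kruskal:
C–E (1): add. Components now {A} {B} {C,E} {D} {F}
E–F (2): add. Components now {A} {B} {C,E,F} {D}
A–F (3): add. Components now {A,C,E,F} {B} {D}
B–C (4): add. Components now {A,B,C,E,F} {D}
B–D (5): add. Components now {A,B,C,D,E,F}
MST edge set: {C–E, E–F, A–F, B–C, B–D}.
Of the listed edges, {E–F, B–D, A–F} are in the MST → 3.

3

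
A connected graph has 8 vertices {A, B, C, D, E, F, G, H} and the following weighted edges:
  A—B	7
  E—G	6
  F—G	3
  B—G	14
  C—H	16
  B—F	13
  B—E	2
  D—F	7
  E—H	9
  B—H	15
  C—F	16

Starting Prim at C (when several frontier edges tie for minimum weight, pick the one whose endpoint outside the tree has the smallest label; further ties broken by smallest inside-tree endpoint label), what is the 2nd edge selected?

Grow the tree from C using Prim:
Step 1: frontier [C—F 16, C—H 16] → take C—F (16); add F.
Step 2: frontier [C—H 16, F—G 3, D—F 7, B—F 13] → take F—G (3); add G.
Step 3: frontier [C—H 16, D—F 7, B—F 13, E—G 6, B—G 14] → take E—G (6); add E.
Step 4: frontier [C—H 16, B—E 2, E—H 9, D—F 7, B—F 13, B—G 14] → take B—E (2); add B.
Step 5: frontier [A—B 7, B—H 15, C—H 16, E—H 9, D—F 7] → take A—B (7); add A.
Step 6: frontier [B—H 15, C—H 16, E—H 9, D—F 7] → take D—F (7); add D.
Step 7: frontier [B—H 15, C—H 16, E—H 9] → take E—H (9); add H.
The 2nd edge added is F—G.

F-G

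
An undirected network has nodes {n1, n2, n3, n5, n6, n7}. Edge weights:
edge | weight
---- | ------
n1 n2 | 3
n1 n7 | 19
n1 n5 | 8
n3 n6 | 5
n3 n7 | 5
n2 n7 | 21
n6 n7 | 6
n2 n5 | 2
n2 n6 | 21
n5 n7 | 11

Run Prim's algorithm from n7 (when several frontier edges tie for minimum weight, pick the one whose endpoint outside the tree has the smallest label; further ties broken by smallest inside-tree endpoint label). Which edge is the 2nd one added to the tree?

Prim's algorithm from n7:
Step 1: frontier [n3 n7 5, n6 n7 6, n5 n7 11, n1 n7 19, n2 n7 21] → take n3 n7 (5); add n3.
Step 2: frontier [n3 n6 5, n6 n7 6, n5 n7 11, n1 n7 19, n2 n7 21] → take n3 n6 (5); add n6.
Step 3: frontier [n2 n6 21, n5 n7 11, n1 n7 19, n2 n7 21] → take n5 n7 (11); add n5.
Step 4: frontier [n2 n5 2, n1 n5 8, n2 n6 21, n1 n7 19, n2 n7 21] → take n2 n5 (2); add n2.
Step 5: frontier [n1 n2 3, n1 n5 8, n1 n7 19] → take n1 n2 (3); add n1.
The 2nd edge added is n3 n6.

n3-n6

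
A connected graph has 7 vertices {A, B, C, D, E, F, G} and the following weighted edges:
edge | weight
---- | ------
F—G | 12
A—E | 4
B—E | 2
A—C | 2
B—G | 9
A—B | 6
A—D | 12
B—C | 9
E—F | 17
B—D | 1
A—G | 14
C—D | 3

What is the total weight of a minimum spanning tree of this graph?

Kruskal's algorithm — process edges by increasing weight (ties by edge label):
B—D (1): add — endpoints in different components.
A—C (2): add — endpoints in different components.
B—E (2): add — endpoints in different components.
C—D (3): add — endpoints in different components.
A—E (4): skip — A and E already connected.
A—B (6): skip — A and B already connected.
B—C (9): skip — B and C already connected.
B—G (9): add — endpoints in different components.
A—D (12): skip — A and D already connected.
F—G (12): add — endpoints in different components.
MST edges: B—D, A—C, B—E, C—D, B—G, F—G; total weight 1+2+2+3+9+12 = 29.

29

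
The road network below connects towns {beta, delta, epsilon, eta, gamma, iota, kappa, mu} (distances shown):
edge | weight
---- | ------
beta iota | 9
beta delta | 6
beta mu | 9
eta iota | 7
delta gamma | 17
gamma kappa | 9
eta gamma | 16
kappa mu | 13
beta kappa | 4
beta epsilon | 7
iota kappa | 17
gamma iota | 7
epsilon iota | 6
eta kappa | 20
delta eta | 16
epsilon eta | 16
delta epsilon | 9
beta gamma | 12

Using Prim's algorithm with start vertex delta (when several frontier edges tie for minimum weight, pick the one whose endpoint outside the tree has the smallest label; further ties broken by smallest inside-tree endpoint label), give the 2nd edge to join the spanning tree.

beta-kappa

Prim, starting at delta.
Step 1: cheapest edge leaving the tree is beta delta (6); add beta.
Step 2: cheapest edge leaving the tree is beta kappa (4); add kappa.
Step 3: cheapest edge leaving the tree is beta epsilon (7); add epsilon.
Step 4: cheapest edge leaving the tree is epsilon iota (6); add iota.
Step 5: cheapest edge leaving the tree is eta iota (7); add eta.
Step 6: cheapest edge leaving the tree is gamma iota (7); add gamma.
Step 7: cheapest edge leaving the tree is beta mu (9); add mu.
The 2nd edge added is beta kappa.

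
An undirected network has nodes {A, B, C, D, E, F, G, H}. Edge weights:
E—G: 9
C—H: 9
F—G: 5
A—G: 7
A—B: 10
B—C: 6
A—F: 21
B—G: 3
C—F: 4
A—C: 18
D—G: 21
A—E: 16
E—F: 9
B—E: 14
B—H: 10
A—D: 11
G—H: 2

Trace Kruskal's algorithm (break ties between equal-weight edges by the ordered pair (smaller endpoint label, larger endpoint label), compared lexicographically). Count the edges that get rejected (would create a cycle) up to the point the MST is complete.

5

Sort edges by weight, then run Kruskal:
G—H (2): add — endpoints in different components.
B—G (3): add — endpoints in different components.
C—F (4): add — endpoints in different components.
F—G (5): add — endpoints in different components.
B—C (6): skip — B and C already connected.
A—G (7): add — endpoints in different components.
C—H (9): skip — C and H already connected.
E—F (9): add — endpoints in different components.
E—G (9): skip — E and G already connected.
A—B (10): skip — A and B already connected.
B—H (10): skip — B and H already connected.
A—D (11): add — endpoints in different components.
Edges rejected before the tree was complete: 5.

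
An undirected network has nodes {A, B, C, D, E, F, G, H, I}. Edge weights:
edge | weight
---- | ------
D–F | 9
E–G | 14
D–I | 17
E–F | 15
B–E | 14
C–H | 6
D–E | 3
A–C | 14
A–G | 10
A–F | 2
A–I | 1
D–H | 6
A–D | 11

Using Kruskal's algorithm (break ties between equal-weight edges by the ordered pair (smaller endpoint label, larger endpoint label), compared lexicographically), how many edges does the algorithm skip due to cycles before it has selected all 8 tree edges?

2

Kruskal's algorithm — process edges by increasing weight (ties by edge label):
A–I (1): add — endpoints in different components.
A–F (2): add — endpoints in different components.
D–E (3): add — endpoints in different components.
C–H (6): add — endpoints in different components.
D–H (6): add — endpoints in different components.
D–F (9): add — endpoints in different components.
A–G (10): add — endpoints in different components.
A–D (11): skip — A and D already connected.
A–C (14): skip — A and C already connected.
B–E (14): add — endpoints in different components.
Edges rejected before the tree was complete: 2.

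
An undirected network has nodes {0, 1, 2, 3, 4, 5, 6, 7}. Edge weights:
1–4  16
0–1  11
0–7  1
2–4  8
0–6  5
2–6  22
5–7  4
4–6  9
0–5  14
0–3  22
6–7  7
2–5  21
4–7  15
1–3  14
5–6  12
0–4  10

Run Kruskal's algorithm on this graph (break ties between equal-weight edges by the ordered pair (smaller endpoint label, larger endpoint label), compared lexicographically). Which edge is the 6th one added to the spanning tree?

0-1

Kruskal's algorithm — process edges by increasing weight (ties by edge label):
0–7 (1): add — endpoints in different components.
5–7 (4): add — endpoints in different components.
0–6 (5): add — endpoints in different components.
6–7 (7): skip — 6 and 7 already connected.
2–4 (8): add — endpoints in different components.
4–6 (9): add — endpoints in different components.
0–4 (10): skip — 0 and 4 already connected.
0–1 (11): add — endpoints in different components.
5–6 (12): skip — 5 and 6 already connected.
0–5 (14): skip — 0 and 5 already connected.
1–3 (14): add — endpoints in different components.
The 6th edge added is 0–1.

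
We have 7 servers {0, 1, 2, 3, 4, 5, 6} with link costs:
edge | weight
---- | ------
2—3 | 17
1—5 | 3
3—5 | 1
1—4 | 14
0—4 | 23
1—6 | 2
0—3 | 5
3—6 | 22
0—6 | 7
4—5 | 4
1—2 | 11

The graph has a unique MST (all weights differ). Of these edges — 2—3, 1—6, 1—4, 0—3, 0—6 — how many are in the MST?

Kruskal: consider edges lightest-first.
3—5 (1): add — endpoints in different components.
1—6 (2): add — endpoints in different components.
1—5 (3): add — endpoints in different components.
4—5 (4): add — endpoints in different components.
0—3 (5): add — endpoints in different components.
0—6 (7): skip — 0 and 6 already connected.
1—2 (11): add — endpoints in different components.
MST edge set: {3—5, 1—6, 1—5, 4—5, 0—3, 1—2}.
Of the listed edges, {1—6, 0—3} are in the MST → 2.

2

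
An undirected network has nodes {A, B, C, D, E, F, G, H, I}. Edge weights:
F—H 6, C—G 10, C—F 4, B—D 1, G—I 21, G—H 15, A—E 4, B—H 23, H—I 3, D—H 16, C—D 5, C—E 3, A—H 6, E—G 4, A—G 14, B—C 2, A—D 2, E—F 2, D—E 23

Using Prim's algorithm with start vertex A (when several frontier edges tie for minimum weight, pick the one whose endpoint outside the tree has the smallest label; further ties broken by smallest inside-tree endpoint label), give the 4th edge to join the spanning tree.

C-E

Grow the tree from A using Prim:
Step 1: cheapest edge leaving the tree is A—D (2); add D.
Step 2: cheapest edge leaving the tree is B—D (1); add B.
Step 3: cheapest edge leaving the tree is B—C (2); add C.
Step 4: cheapest edge leaving the tree is C—E (3); add E.
Step 5: cheapest edge leaving the tree is E—F (2); add F.
Step 6: cheapest edge leaving the tree is E—G (4); add G.
Step 7: cheapest edge leaving the tree is A—H (6); add H.
Step 8: cheapest edge leaving the tree is H—I (3); add I.
The 4th edge added is C—E.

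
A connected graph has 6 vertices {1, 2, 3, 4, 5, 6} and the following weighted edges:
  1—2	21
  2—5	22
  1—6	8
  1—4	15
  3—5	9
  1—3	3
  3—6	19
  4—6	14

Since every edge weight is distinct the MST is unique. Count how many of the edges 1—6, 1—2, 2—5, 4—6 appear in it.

3

Sort edges by weight, then run Kruskal:
1—3 (3): add. Components now {1,3} {2} {4} {5} {6}
1—6 (8): add. Components now {1,3,6} {2} {4} {5}
3—5 (9): add. Components now {1,3,5,6} {2} {4}
4—6 (14): add. Components now {1,3,4,5,6} {2}
1—4 (15): skip — 1 and 4 already connected.
3—6 (19): skip — 3 and 6 already connected.
1—2 (21): add. Components now {1,2,3,4,5,6}
MST edge set: {1—3, 1—6, 3—5, 4—6, 1—2}.
Of the listed edges, {1—6, 1—2, 4—6} are in the MST → 3.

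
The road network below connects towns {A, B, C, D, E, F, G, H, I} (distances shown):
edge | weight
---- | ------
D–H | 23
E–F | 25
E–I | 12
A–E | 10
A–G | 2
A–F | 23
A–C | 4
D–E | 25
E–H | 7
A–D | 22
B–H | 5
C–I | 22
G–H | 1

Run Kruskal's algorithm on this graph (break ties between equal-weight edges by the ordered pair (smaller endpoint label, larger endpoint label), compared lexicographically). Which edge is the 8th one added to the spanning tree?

A-F

Kruskal: consider edges lightest-first.
G–H (1): add — endpoints in different components.
A–G (2): add — endpoints in different components.
A–C (4): add — endpoints in different components.
B–H (5): add — endpoints in different components.
E–H (7): add — endpoints in different components.
A–E (10): skip — A and E already connected.
E–I (12): add — endpoints in different components.
A–D (22): add — endpoints in different components.
C–I (22): skip — C and I already connected.
A–F (23): add — endpoints in different components.
The 8th edge added is A–F.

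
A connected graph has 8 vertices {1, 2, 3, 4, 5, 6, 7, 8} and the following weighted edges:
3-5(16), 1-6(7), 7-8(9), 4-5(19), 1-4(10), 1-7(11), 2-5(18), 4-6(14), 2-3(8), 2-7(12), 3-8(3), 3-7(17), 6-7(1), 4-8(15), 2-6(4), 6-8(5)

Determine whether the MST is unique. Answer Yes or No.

Kruskal: consider edges lightest-first.
6-7 (1): add — endpoints in different components.
3-8 (3): add — endpoints in different components.
2-6 (4): add — endpoints in different components.
6-8 (5): add — endpoints in different components.
1-6 (7): add — endpoints in different components.
2-3 (8): skip — 2 and 3 already connected.
7-8 (9): skip — 7 and 8 already connected.
1-4 (10): add — endpoints in different components.
1-7 (11): skip — 1 and 7 already connected.
2-7 (12): skip — 2 and 7 already connected.
4-6 (14): skip — 4 and 6 already connected.
4-8 (15): skip — 4 and 8 already connected.
3-5 (16): add — endpoints in different components.
Every non-tree edge has weight strictly greater than the heaviest edge on the tree path between its endpoints, so the MST is unique.

Yes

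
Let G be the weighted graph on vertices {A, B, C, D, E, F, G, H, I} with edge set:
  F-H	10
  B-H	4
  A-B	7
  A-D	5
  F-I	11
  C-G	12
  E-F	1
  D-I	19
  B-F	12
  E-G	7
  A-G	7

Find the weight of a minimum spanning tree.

Prim's algorithm from C:
Step 1: frontier [C-G 12] → take C-G (12); add G.
Step 2: frontier [A-G 7, E-G 7] → take A-G (7); add A.
Step 3: frontier [A-D 5, A-B 7, E-G 7] → take A-D (5); add D.
Step 4: frontier [A-B 7, D-I 19, E-G 7] → take A-B (7); add B.
Step 5: frontier [B-H 4, B-F 12, D-I 19, E-G 7] → take B-H (4); add H.
Step 6: frontier [B-F 12, D-I 19, E-G 7, F-H 10] → take E-G (7); add E.
Step 7: frontier [B-F 12, D-I 19, E-F 1, F-H 10] → take E-F (1); add F.
Step 8: frontier [D-I 19, F-I 11] → take F-I (11); add I.
MST edges: C-G, A-G, A-D, A-B, B-H, E-G, E-F, F-I; total weight 12+7+5+7+4+7+1+11 = 54.

54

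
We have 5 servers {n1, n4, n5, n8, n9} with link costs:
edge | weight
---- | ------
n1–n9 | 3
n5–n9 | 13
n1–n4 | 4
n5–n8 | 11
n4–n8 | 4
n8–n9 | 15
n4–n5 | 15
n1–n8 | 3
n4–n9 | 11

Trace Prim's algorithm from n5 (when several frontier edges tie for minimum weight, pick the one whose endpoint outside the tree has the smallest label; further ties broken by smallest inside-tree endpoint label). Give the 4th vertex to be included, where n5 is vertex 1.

Prim, starting at n5.
Step 1: cheapest edge leaving the tree is n5–n8 (11); add n8.
Step 2: cheapest edge leaving the tree is n1–n8 (3); add n1.
Step 3: cheapest edge leaving the tree is n1–n9 (3); add n9.
Step 4: cheapest edge leaving the tree is n1–n4 (4); add n4.
Vertex order: n5, n8, n1, n9, n4. The 4th vertex is n9.

n9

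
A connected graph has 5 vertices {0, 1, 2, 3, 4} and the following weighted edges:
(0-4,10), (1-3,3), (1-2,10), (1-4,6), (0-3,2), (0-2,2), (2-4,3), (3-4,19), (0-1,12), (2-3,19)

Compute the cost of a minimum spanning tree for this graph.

10

Prim, starting at 3.
Step 1: cheapest edge leaving the tree is 0-3 (2); add 0.
Step 2: cheapest edge leaving the tree is 0-2 (2); add 2.
Step 3: cheapest edge leaving the tree is 1-3 (3); add 1.
Step 4: cheapest edge leaving the tree is 2-4 (3); add 4.
MST edges: 0-3, 0-2, 1-3, 2-4; total weight 2+2+3+3 = 10.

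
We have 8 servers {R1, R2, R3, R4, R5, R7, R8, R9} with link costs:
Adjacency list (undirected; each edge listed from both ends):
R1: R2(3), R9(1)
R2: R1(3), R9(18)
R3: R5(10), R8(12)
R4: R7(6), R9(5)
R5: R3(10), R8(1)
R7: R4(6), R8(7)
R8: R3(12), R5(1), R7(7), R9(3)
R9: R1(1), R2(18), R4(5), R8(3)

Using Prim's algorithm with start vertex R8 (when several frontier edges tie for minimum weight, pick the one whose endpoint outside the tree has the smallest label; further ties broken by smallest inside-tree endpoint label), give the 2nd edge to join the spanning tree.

R8-R9

Prim's algorithm from R8:
Step 1: frontier [R5 R8 1, R8 R9 3, R7 R8 7, R3 R8 12] → take R5 R8 (1); add R5.
Step 2: frontier [R3 R5 10, R8 R9 3, R7 R8 7, R3 R8 12] → take R8 R9 (3); add R9.
Step 3: frontier [R3 R5 10, R7 R8 7, R3 R8 12, R1 R9 1, R4 R9 5, R2 R9 18] → take R1 R9 (1); add R1.
Step 4: frontier [R1 R2 3, R3 R5 10, R7 R8 7, R3 R8 12, R4 R9 5, R2 R9 18] → take R1 R2 (3); add R2.
Step 5: frontier [R3 R5 10, R7 R8 7, R3 R8 12, R4 R9 5] → take R4 R9 (5); add R4.
Step 6: frontier [R4 R7 6, R3 R5 10, R7 R8 7, R3 R8 12] → take R4 R7 (6); add R7.
Step 7: frontier [R3 R5 10, R3 R8 12] → take R3 R5 (10); add R3.
The 2nd edge added is R8 R9.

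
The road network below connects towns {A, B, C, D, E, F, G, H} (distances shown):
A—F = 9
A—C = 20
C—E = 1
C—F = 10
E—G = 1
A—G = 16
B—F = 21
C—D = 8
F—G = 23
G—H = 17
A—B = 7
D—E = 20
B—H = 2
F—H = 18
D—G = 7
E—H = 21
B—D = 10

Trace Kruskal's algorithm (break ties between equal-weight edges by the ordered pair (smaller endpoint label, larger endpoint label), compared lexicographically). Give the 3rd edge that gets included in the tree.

B-H

Sort edges by weight, then run Kruskal:
C—E (1): add — endpoints in different components.
E—G (1): add — endpoints in different components.
B—H (2): add — endpoints in different components.
A—B (7): add — endpoints in different components.
D—G (7): add — endpoints in different components.
C—D (8): skip — C and D already connected.
A—F (9): add — endpoints in different components.
B—D (10): add — endpoints in different components.
The 3rd edge added is B—H.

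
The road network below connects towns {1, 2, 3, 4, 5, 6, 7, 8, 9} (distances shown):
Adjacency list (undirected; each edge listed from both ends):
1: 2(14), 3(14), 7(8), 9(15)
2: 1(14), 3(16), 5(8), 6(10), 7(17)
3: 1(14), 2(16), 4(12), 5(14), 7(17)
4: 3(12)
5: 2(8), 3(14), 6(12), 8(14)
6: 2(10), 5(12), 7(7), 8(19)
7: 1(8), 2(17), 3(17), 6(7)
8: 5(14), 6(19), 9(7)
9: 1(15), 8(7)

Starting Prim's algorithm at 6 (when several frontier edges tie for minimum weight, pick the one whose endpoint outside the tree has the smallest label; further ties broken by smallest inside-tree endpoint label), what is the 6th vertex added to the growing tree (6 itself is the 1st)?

3

Prim's algorithm from 6:
Step 1: cheapest edge leaving the tree is 6-7 (7); add 7.
Step 2: cheapest edge leaving the tree is 1-7 (8); add 1.
Step 3: cheapest edge leaving the tree is 2-6 (10); add 2.
Step 4: cheapest edge leaving the tree is 2-5 (8); add 5.
Step 5: cheapest edge leaving the tree is 1-3 (14); add 3.
Step 6: cheapest edge leaving the tree is 3-4 (12); add 4.
Step 7: cheapest edge leaving the tree is 5-8 (14); add 8.
Step 8: cheapest edge leaving the tree is 8-9 (7); add 9.
Vertex order: 6, 7, 1, 2, 5, 3, 4, 8, 9. The 6th vertex is 3.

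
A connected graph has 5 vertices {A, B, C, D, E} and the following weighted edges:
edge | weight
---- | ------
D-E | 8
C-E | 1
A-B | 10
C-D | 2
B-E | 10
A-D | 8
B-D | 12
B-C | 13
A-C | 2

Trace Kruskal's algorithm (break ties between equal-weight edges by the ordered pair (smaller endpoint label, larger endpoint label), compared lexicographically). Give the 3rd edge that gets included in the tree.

C-D

Kruskal's algorithm — process edges by increasing weight (ties by edge label):
C-E (1): add. Components now {A} {B} {C,E} {D}
A-C (2): add. Components now {A,C,E} {B} {D}
C-D (2): add. Components now {A,C,D,E} {B}
A-D (8): skip — A and D already connected.
D-E (8): skip — D and E already connected.
A-B (10): add. Components now {A,B,C,D,E}
The 3rd edge added is C-D.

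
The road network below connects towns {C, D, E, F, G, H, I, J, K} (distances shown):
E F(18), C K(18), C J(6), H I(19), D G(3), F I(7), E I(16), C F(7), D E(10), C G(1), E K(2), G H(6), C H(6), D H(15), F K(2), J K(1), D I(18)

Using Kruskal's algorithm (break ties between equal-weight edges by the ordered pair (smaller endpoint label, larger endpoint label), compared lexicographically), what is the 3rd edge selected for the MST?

E-K

Kruskal: consider edges lightest-first.
C G (1): add — endpoints in different components.
J K (1): add — endpoints in different components.
E K (2): add — endpoints in different components.
F K (2): add — endpoints in different components.
D G (3): add — endpoints in different components.
C H (6): add — endpoints in different components.
C J (6): add — endpoints in different components.
G H (6): skip — G and H already connected.
C F (7): skip — C and F already connected.
F I (7): add — endpoints in different components.
The 3rd edge added is E K.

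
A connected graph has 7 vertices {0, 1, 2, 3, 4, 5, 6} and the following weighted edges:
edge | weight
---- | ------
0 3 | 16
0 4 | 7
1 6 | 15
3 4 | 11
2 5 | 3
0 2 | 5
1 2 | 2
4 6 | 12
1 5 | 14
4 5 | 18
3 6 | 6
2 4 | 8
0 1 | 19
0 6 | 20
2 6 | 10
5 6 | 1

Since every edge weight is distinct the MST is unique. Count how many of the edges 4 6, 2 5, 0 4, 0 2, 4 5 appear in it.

Kruskal's algorithm — process edges by increasing weight (ties by edge label):
5 6 (1): add. Components now {0} {1} {2} {3} {4} {5,6}
1 2 (2): add. Components now {0} {1,2} {3} {4} {5,6}
2 5 (3): add. Components now {0} {1,2,5,6} {3} {4}
0 2 (5): add. Components now {0,1,2,5,6} {3} {4}
3 6 (6): add. Components now {0,1,2,3,5,6} {4}
0 4 (7): add. Components now {0,1,2,3,4,5,6}
MST edge set: {5 6, 1 2, 2 5, 0 2, 3 6, 0 4}.
Of the listed edges, {2 5, 0 4, 0 2} are in the MST → 3.

3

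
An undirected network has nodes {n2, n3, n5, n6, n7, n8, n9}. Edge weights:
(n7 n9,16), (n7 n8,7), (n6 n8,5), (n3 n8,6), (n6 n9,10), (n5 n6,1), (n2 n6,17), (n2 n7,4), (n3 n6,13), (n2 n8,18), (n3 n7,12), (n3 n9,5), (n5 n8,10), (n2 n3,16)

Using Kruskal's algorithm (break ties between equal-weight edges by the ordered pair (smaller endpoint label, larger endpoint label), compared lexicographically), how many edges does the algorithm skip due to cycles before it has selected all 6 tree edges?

0

Kruskal's algorithm — process edges by increasing weight (ties by edge label):
n5 n6 (1): add — endpoints in different components.
n2 n7 (4): add — endpoints in different components.
n3 n9 (5): add — endpoints in different components.
n6 n8 (5): add — endpoints in different components.
n3 n8 (6): add — endpoints in different components.
n7 n8 (7): add — endpoints in different components.
Edges rejected before the tree was complete: 0.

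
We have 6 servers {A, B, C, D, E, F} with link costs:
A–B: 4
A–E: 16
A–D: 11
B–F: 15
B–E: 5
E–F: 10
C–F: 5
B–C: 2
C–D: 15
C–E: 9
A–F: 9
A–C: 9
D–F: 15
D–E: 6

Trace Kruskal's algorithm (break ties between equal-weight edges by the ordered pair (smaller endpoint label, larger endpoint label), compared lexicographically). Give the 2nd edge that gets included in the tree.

Kruskal: consider edges lightest-first.
B–C (2): add — endpoints in different components.
A–B (4): add — endpoints in different components.
B–E (5): add — endpoints in different components.
C–F (5): add — endpoints in different components.
D–E (6): add — endpoints in different components.
The 2nd edge added is A–B.

A-B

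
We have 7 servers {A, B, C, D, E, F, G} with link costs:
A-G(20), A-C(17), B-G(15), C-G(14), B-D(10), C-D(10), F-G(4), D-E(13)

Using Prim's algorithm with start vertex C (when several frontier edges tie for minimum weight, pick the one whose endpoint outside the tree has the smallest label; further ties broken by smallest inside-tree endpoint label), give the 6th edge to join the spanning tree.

A-C

Prim's algorithm from C:
Step 1: cheapest edge leaving the tree is C-D (10); add D.
Step 2: cheapest edge leaving the tree is B-D (10); add B.
Step 3: cheapest edge leaving the tree is D-E (13); add E.
Step 4: cheapest edge leaving the tree is C-G (14); add G.
Step 5: cheapest edge leaving the tree is F-G (4); add F.
Step 6: cheapest edge leaving the tree is A-C (17); add A.
The 6th edge added is A-C.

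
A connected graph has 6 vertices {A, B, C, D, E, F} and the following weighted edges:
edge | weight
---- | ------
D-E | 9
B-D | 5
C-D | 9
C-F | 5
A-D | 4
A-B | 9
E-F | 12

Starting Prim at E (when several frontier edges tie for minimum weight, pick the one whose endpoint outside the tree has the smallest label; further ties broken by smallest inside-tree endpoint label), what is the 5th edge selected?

C-F

Prim, starting at E.
Step 1: frontier [D-E 9, E-F 12] → take D-E (9); add D.
Step 2: frontier [A-D 4, B-D 5, C-D 9, E-F 12] → take A-D (4); add A.
Step 3: frontier [A-B 9, B-D 5, C-D 9, E-F 12] → take B-D (5); add B.
Step 4: frontier [C-D 9, E-F 12] → take C-D (9); add C.
Step 5: frontier [C-F 5, E-F 12] → take C-F (5); add F.
The 5th edge added is C-F.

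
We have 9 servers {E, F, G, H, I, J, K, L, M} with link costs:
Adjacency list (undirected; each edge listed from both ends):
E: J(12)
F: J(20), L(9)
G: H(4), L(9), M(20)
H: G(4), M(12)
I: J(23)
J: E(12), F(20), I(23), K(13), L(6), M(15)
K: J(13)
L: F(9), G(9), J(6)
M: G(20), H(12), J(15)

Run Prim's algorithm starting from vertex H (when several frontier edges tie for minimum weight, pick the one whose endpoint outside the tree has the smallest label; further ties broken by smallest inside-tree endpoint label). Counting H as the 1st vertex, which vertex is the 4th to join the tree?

J

Grow the tree from H using Prim:
Step 1: cheapest edge leaving the tree is G-H (4); add G.
Step 2: cheapest edge leaving the tree is G-L (9); add L.
Step 3: cheapest edge leaving the tree is J-L (6); add J.
Step 4: cheapest edge leaving the tree is F-L (9); add F.
Step 5: cheapest edge leaving the tree is E-J (12); add E.
Step 6: cheapest edge leaving the tree is H-M (12); add M.
Step 7: cheapest edge leaving the tree is J-K (13); add K.
Step 8: cheapest edge leaving the tree is I-J (23); add I.
Vertex order: H, G, L, J, F, E, M, K, I. The 4th vertex is J.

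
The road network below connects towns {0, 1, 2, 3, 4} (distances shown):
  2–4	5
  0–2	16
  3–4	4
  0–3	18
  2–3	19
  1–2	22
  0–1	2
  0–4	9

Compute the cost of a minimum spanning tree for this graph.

20

Sort edges by weight, then run Kruskal:
0–1 (2): add. Components now {0,1} {2} {3} {4}
3–4 (4): add. Components now {0,1} {2} {3,4}
2–4 (5): add. Components now {0,1} {2,3,4}
0–4 (9): add. Components now {0,1,2,3,4}
MST edges: 0–1, 3–4, 2–4, 0–4; total weight 2+4+5+9 = 20.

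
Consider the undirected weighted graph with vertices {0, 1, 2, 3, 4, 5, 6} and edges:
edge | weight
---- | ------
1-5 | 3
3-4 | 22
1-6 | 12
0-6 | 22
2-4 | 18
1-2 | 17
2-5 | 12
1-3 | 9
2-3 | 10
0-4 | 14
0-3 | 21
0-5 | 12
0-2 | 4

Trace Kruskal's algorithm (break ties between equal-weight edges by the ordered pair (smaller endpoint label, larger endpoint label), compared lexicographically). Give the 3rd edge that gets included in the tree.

1-3

Kruskal: consider edges lightest-first.
1-5 (3): add. Components now {0} {1,5} {2} {3} {4} {6}
0-2 (4): add. Components now {0,2} {1,5} {3} {4} {6}
1-3 (9): add. Components now {0,2} {1,3,5} {4} {6}
2-3 (10): add. Components now {0,1,2,3,5} {4} {6}
0-5 (12): skip — 0 and 5 already connected.
1-6 (12): add. Components now {0,1,2,3,5,6} {4}
2-5 (12): skip — 2 and 5 already connected.
0-4 (14): add. Components now {0,1,2,3,4,5,6}
The 3rd edge added is 1-3.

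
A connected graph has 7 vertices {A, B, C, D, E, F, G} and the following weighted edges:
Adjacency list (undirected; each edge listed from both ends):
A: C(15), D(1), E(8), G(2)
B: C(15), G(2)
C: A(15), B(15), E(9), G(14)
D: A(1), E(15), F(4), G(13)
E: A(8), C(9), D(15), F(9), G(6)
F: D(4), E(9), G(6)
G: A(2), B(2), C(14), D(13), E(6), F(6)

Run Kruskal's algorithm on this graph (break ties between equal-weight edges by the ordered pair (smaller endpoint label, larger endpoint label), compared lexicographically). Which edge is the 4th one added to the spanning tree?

Sort edges by weight, then run Kruskal:
A—D (1): add — endpoints in different components.
A—G (2): add — endpoints in different components.
B—G (2): add — endpoints in different components.
D—F (4): add — endpoints in different components.
E—G (6): add — endpoints in different components.
F—G (6): skip — F and G already connected.
A—E (8): skip — A and E already connected.
C—E (9): add — endpoints in different components.
The 4th edge added is D—F.

D-F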